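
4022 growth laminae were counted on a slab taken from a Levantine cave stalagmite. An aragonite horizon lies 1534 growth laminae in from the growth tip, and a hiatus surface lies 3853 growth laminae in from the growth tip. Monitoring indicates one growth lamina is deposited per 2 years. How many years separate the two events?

The two markers are separated by 3853 − 1534 = 2319 growth laminae.
At 2 years per growth lamina, 2319 × 2 = 4638 years.

4638 yr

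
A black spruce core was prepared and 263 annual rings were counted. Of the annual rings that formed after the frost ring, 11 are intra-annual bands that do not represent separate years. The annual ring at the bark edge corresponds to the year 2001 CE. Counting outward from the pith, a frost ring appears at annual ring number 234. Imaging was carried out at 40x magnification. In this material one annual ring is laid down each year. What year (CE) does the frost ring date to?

1983 CE

263 − 234 = 29 annual rings lie beyond the frost ring toward the bark edge.
Excluding 11 false annual rings: 29 − 11 = 18.
2001 − 18 = 1983 CE.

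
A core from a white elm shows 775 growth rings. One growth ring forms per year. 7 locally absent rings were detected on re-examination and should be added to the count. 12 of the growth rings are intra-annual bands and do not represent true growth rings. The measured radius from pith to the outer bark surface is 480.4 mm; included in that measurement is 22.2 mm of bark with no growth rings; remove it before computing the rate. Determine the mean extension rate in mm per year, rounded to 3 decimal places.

0.595 mm per year

Correcting the raw count gives 775 − 12 + 7 = 770 true growth rings.
Net length = 480.4 − 22.2 = 458.2 mm.
Extension rate ≈ 458.2 / 770 = 0.595 mm per year.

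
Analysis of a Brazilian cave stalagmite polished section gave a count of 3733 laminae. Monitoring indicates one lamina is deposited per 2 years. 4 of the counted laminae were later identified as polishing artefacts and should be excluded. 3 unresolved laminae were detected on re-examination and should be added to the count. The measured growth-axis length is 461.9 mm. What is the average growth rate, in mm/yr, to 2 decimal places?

True lamina count = 3733 − 4 + 3 = 3732.
Multiplying by 2 years per lamina: 3732 × 2 = 7464 years.
Mean rate = 461.9 mm / 7464 years ≈ 0.06 mm/yr.

0.06 mm/yr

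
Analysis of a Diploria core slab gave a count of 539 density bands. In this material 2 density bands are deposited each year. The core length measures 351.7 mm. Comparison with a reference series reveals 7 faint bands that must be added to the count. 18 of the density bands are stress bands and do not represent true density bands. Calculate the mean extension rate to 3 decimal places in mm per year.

After corrections the count is 539 − 18 + 7 = 528 density bands.
Dividing by 2 density bands per year: 528 / 2 = 264 years.
Extension rate ≈ 351.7 / 264 = 1.332 mm per year.

1.332 mm per year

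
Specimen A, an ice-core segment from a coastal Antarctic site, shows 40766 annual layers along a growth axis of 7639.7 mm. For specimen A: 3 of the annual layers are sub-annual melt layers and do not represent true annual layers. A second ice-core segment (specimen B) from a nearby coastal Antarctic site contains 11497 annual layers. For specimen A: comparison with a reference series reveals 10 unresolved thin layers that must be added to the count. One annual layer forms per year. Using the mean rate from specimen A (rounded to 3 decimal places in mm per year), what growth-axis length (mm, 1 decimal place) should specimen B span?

Specimen A: correcting the raw count gives 40766 − 3 + 10 = 40773 true annual layers.
A: Extension rate ≈ 7639.7 / 40773 = 0.187 mm/year.
B's length ≈ 0.187 × 11497 = 2149.9 mm.

2149.9 mm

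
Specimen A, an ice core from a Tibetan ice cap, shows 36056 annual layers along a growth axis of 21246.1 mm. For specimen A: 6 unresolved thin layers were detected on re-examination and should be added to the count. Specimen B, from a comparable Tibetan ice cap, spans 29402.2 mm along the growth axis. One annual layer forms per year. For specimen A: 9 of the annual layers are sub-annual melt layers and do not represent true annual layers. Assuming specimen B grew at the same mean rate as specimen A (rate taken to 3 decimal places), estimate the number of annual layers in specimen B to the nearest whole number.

Specimen A: correcting the raw count gives 36056 − 9 + 6 = 36053 true annual layers.
A: Mean rate = 21246.1 mm / 36053 years ≈ 0.589 mm per year.
B spans 29402.2 / 0.589 = 49918.85 years ≈ 49919 annual layers.

49919 annual layers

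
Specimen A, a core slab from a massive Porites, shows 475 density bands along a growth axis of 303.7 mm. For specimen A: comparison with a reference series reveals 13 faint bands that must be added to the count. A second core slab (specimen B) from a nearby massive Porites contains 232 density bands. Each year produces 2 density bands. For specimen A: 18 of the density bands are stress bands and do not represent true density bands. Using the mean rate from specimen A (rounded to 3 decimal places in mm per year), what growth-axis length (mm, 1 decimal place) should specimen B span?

149.9 mm

Specimen A: adjusted count: 475 − 18 + 13 = 470 density bands.
Specimen A: 470 density bands at 2 per year is 470 / 2 = 235 years.
A: Mean rate = 303.7 mm / 235 years ≈ 1.292 mm/yr.
Specimen B: 232 density bands at 2 per year is 232 / 2 = 116 years. For B, 1.292 mm/year × 116 years = 149.9 mm.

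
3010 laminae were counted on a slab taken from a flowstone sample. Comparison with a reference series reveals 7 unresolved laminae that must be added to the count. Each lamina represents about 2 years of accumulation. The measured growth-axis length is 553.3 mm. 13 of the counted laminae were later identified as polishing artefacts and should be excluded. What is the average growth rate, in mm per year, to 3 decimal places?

Adjusted count: 3010 − 13 + 7 = 3004 laminae.
3004 laminae at 2 years each span 3004 × 2 = 6008 years.
Extension rate ≈ 553.3 / 6008 = 0.092 mm per year.

0.092 mm per year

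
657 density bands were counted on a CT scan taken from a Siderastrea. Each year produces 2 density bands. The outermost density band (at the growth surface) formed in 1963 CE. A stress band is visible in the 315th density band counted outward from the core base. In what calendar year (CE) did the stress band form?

1792 CE

657 − 315 = 342 density bands lie beyond the stress band toward the growth surface.
Dividing by 2 density bands per year: 342 / 2 = 171 years.
1963 − 171 = 1792 CE.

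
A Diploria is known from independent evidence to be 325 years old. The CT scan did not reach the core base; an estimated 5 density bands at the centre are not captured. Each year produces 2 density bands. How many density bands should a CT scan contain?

Expected density bands: 325 × 2 = 650.
Less the 5 uncaptured density bands: 650 − 5 = 645.

645 density bands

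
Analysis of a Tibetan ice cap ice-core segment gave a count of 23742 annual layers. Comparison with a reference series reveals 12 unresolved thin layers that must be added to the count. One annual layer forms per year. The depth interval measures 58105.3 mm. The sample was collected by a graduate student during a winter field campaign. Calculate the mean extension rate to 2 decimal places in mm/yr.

Correcting the raw count gives 23742 + 12 = 23754 true annual layers.
Extension rate ≈ 58105.3 / 23754 = 2.45 mm/yr.

2.45 mm/yr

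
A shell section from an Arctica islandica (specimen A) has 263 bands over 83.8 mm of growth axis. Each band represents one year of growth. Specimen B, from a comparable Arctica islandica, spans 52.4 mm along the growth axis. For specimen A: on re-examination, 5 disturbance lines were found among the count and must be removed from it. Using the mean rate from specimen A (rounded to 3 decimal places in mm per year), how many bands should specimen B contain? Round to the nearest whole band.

161 bands

Specimen A: adjusted count: 263 − 5 = 258 bands.
A: Extension rate ≈ 83.8 / 258 = 0.325 mm per year.
For B, 52.4 / 0.325 = 161.23 years ≈ 161 bands.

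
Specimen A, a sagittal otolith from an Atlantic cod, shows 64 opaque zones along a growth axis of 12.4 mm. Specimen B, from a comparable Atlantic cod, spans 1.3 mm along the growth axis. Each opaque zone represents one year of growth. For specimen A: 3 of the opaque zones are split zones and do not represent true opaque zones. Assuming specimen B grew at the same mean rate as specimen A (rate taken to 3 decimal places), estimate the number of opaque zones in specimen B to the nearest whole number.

6 opaque zones

Specimen A: after corrections the count is 64 − 3 = 61 opaque zones.
A: Extension rate ≈ 12.4 / 61 = 0.203 mm/yr.
Specimen B: 1.3 mm / 0.203 mm per year = 6.40 years ≈ 6 opaque zones.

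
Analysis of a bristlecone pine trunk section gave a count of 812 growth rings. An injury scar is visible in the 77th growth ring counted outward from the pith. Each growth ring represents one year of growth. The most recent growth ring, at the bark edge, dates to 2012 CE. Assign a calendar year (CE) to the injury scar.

1277 CE

Between growth ring 77 and the bark edge there are 812 − 77 = 735 growth rings.
The growth ring at the bark edge is 2012 CE, so the injury scar dates to 2012 − 735 = 1277 CE.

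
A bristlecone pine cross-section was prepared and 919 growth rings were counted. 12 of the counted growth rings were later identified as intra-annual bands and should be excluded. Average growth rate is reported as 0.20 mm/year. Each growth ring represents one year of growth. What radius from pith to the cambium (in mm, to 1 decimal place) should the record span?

181.4 mm

True growth ring count = 919 − 12 = 907.
Length ≈ 0.20 × 907 = 181.4 mm.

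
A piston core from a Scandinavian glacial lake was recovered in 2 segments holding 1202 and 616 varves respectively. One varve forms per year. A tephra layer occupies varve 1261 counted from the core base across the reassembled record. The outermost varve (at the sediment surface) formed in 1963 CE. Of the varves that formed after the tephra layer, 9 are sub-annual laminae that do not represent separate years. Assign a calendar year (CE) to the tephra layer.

Total varves = 1202 + 616 = 1818.
1818 − 1261 = 557 varves lie beyond the tephra layer toward the sediment surface.
557 − 9 false = 548 true varves after the tephra layer.
1963 − 548 = 1415 CE.

1415 CE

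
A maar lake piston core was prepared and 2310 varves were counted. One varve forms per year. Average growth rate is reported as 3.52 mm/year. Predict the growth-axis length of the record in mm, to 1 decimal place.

2310 years of growth are recorded.
Predicted length = 3.52 mm/year × 2310 years = 8131.2 mm.

8131.2 mm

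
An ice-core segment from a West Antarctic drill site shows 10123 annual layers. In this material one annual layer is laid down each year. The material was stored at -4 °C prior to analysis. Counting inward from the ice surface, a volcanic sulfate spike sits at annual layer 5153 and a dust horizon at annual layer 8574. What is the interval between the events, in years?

3421 yr

Separation: 8574 − 5153 = 3421 annual layers.
One annual layer per year makes the interval 3421 years.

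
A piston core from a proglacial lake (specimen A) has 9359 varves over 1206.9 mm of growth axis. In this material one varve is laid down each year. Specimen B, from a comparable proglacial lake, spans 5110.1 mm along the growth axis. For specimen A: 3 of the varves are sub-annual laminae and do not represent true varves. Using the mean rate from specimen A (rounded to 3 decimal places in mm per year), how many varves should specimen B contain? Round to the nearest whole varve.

39613 varves

Specimen A: after corrections the count is 9359 − 3 = 9356 varves.
A: Mean rate = 1206.9 mm / 9356 years ≈ 0.129 mm/year.
B spans 5110.1 / 0.129 = 39613.18 years ≈ 39613 varves.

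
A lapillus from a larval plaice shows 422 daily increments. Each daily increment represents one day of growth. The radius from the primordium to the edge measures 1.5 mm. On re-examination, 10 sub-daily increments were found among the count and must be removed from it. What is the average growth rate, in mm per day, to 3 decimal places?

Adjusted count: 422 − 10 = 412 daily increments.
Mean rate = 1.5 mm / 412 days ≈ 0.004 mm per day.

0.004 mm per day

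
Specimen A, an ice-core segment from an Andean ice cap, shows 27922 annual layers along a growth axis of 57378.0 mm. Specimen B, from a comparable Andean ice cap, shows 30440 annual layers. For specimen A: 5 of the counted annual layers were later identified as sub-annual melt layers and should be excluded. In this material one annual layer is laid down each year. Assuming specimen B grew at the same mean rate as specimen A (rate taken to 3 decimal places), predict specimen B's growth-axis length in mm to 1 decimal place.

Specimen A: true annual layer count = 27922 − 5 = 27917.
A: 57378.0 mm over 27917 years gives 57378.0 / 27917 ≈ 2.055 mm/year.
B's length ≈ 2.055 × 30440 = 62554.2 mm.

62554.2 mm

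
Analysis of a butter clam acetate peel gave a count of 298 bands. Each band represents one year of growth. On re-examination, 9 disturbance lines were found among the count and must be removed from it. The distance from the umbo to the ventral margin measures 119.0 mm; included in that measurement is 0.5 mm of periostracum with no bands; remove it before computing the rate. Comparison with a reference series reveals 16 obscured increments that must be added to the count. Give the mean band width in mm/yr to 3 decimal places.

Correcting the raw count gives 298 − 9 + 16 = 305 true bands.
Removing the 0.5 mm offcut leaves 119.0 − 0.5 = 118.5 mm.
118.5 mm over 305 years gives 118.5 / 305 ≈ 0.389 mm/yr.

0.389 mm/yr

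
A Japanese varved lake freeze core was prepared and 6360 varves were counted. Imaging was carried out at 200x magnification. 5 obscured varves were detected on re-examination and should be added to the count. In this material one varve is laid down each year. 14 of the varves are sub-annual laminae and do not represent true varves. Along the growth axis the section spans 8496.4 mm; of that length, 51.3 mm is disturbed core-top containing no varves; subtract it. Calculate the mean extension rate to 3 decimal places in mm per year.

1.330 mm per year

Adjusted count: 6360 − 14 + 5 = 6351 varves.
Removing the 51.3 mm offcut leaves 8496.4 − 51.3 = 8445.1 mm.
Extension rate ≈ 8445.1 / 6351 = 1.330 mm per year.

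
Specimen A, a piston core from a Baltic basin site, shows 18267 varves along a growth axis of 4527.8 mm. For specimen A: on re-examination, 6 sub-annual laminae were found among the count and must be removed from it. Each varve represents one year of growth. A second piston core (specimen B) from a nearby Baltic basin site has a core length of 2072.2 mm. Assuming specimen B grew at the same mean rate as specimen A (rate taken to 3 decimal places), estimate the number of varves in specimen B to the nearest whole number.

Specimen A: true varve count = 18267 − 6 = 18261.
A: 4527.8 mm over 18261 years gives 4527.8 / 18261 ≈ 0.248 mm/year.
Specimen B: 2072.2 mm / 0.248 mm per year = 8355.65 years ≈ 8356 varves.

8356 varves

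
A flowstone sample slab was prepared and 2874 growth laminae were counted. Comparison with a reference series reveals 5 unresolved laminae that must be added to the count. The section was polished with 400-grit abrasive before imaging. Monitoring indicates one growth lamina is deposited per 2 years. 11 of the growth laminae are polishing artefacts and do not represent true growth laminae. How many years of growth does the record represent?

After corrections the count is 2874 − 11 + 5 = 2868 growth laminae.
Multiplying by 2 years per growth lamina: 2868 × 2 = 5736 years.

5736 years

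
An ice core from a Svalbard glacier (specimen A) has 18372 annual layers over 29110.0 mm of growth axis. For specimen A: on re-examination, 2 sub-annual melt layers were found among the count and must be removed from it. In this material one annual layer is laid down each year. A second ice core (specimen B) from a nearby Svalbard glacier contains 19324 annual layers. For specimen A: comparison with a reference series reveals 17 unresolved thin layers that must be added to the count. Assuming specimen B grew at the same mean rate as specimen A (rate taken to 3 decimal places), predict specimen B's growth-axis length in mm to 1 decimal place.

Specimen A: correcting the raw count gives 18372 − 2 + 17 = 18387 true annual layers.
A: Extension rate ≈ 29110.0 / 18387 = 1.583 mm/year.
Length of B = 1.583 × 19324 = 30589.9 mm.

30589.9 mm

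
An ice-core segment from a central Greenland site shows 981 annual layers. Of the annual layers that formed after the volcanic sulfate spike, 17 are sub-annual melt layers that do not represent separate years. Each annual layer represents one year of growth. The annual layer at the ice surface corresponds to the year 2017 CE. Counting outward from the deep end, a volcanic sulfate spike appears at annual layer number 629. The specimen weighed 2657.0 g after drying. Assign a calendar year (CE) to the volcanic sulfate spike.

1682 CE

981 − 629 = 352 annual layers lie beyond the volcanic sulfate spike toward the ice surface.
Excluding 17 false annual layers: 352 − 17 = 335.
2017 − 335 = 1682 CE.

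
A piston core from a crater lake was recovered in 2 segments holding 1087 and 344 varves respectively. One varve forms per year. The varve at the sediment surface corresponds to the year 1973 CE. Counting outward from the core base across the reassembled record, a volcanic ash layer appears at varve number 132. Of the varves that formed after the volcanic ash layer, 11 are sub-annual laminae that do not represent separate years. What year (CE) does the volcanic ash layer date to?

Total varves = 1087 + 344 = 1431.
1431 − 132 = 1299 varves lie beyond the volcanic ash layer toward the sediment surface.
Removing the 11 false varves leaves 1299 − 11 = 1288 true varves beyond the volcanic ash layer.
The varve at the sediment surface is 1973 CE, so the volcanic ash layer dates to 1973 − 1288 = 685 CE.

685 CE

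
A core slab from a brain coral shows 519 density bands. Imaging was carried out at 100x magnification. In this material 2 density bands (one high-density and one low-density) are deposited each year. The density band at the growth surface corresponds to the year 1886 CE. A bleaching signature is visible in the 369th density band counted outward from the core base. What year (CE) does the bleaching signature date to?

The bleaching signature sits at density band 369 from the core base, so 519 − 369 = 150 density bands formed after it.
Dividing by 2 density bands per year: 150 / 2 = 75 years.
The density band at the growth surface is 1886 CE, so the bleaching signature dates to 1886 − 75 = 1811 CE.

1811 CE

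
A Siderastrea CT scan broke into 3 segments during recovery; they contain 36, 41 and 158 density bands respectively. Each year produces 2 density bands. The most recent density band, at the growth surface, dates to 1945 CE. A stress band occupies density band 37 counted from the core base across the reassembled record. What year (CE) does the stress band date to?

1846 CE

Total density bands = 36 + 41 + 158 = 235.
The stress band sits at density band 37 from the core base, so 235 − 37 = 198 density bands formed after it.
With 2 density bands per year, 198 / 2 = 99 years.
The density band at the growth surface is 1945 CE, so the stress band dates to 1945 − 99 = 1846 CE.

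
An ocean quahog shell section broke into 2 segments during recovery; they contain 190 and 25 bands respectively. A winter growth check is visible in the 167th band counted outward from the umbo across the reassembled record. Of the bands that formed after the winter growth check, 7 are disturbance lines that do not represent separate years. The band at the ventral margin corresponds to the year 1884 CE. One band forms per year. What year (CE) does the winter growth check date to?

1843 CE

Total bands = 190 + 25 = 215.
Between band 167 and the ventral margin there are 215 − 167 = 48 bands.
48 − 7 false = 41 true bands after the winter growth check.
The band at the ventral margin is 1884 CE, so the winter growth check dates to 1884 − 41 = 1843 CE.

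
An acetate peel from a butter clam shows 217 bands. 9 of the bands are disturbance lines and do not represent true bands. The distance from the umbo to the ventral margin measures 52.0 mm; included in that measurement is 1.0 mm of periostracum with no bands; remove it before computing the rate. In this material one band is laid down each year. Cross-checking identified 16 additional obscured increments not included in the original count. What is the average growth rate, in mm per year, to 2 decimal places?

0.23 mm per year

Adjusted count: 217 − 9 + 16 = 224 bands.
The growth record spans 52.0 − 1.0 = 51.0 mm.
Mean rate = 51.0 mm / 224 years ≈ 0.23 mm per year.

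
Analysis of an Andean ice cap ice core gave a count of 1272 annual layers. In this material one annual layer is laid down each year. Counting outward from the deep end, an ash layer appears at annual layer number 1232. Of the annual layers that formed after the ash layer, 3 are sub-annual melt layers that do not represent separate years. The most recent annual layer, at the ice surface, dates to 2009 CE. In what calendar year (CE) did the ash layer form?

1972 CE

The ash layer sits at annual layer 1232 from the deep end, so 1272 − 1232 = 40 annual layers formed after it.
Removing the 3 false annual layers leaves 40 − 3 = 37 true annual layers beyond the ash layer.
The annual layer at the ice surface is 2009 CE, so the ash layer dates to 2009 − 37 = 1972 CE.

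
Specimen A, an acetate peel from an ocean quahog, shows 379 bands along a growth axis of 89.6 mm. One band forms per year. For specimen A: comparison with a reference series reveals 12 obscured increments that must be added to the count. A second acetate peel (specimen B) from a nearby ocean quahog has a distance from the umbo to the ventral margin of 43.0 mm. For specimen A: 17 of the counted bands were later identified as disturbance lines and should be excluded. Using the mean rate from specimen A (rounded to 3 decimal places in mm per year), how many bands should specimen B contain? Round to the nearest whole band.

Specimen A: after corrections the count is 379 − 17 + 12 = 374 bands.
A: 89.6 mm over 374 years gives 89.6 / 374 ≈ 0.240 mm/yr.
For B, 43.0 / 0.240 = 179.17 years ≈ 179 bands.

179 bands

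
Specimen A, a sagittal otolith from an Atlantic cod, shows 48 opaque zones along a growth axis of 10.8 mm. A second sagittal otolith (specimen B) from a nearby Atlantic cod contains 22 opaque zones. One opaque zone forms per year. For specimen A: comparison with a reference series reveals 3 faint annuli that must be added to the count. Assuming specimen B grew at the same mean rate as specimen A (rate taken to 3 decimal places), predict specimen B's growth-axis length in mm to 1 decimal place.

Specimen A: adjusted count: 48 + 3 = 51 opaque zones.
A: Mean rate = 10.8 mm / 51 years ≈ 0.212 mm per year.
Length of B = 0.212 × 22 = 4.7 mm.

4.7 mm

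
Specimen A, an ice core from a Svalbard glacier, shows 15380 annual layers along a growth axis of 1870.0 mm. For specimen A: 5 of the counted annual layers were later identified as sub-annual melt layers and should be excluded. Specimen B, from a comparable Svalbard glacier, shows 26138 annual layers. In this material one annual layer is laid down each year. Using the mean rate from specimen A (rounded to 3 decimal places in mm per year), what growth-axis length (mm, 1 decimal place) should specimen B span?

3188.8 mm

Specimen A: after corrections the count is 15380 − 5 = 15375 annual layers.
A: Mean rate = 1870.0 mm / 15375 years ≈ 0.122 mm per year.
For B, 0.122 mm/year × 26138 years = 3188.8 mm.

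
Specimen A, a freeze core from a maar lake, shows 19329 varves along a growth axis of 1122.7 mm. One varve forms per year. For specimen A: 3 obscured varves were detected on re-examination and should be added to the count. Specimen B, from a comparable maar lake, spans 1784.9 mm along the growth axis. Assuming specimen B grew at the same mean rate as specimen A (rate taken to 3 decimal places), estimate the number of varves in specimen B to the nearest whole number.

30774 varves

Specimen A: adjusted count: 19329 + 3 = 19332 varves.
A: 1122.7 mm over 19332 years gives 1122.7 / 19332 ≈ 0.058 mm/yr.
B spans 1784.9 / 0.058 = 30774.14 years ≈ 30774 varves.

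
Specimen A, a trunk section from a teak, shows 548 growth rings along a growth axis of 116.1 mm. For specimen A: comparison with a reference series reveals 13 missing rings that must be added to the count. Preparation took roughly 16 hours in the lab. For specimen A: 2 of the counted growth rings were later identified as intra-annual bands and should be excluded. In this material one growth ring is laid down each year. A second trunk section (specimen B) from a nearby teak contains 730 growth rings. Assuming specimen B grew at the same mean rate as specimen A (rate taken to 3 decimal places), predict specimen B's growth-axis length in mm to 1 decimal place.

Specimen A: true growth ring count = 548 − 2 + 13 = 559.
A: Extension rate ≈ 116.1 / 559 = 0.208 mm/year.
Length of B = 0.208 × 730 = 151.8 mm.

151.8 mm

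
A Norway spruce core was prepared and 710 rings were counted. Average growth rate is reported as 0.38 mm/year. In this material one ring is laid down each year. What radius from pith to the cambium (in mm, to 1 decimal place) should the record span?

269.8 mm

The record spans 710 years at 0.38 mm per year.
Length ≈ 0.38 × 710 = 269.8 mm.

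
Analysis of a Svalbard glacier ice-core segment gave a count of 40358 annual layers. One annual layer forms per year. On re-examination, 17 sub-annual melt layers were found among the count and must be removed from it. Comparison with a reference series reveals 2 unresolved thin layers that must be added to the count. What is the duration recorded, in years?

True annual layer count = 40358 − 17 + 2 = 40343.
One annual layer per year makes the duration 40343 years.

40343 years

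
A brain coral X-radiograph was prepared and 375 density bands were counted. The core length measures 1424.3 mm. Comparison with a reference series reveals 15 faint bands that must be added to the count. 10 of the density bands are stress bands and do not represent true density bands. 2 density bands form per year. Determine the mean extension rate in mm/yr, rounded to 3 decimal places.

Correcting the raw count gives 375 − 10 + 15 = 380 true density bands.
With 2 density bands per year, 380 / 2 = 190 years.
1424.3 mm over 190 years gives 1424.3 / 190 ≈ 7.496 mm/yr.

7.496 mm/yr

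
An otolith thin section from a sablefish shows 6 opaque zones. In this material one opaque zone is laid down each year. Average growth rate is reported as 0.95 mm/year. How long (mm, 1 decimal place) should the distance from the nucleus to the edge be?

5.7 mm

The record spans 6 years at 0.95 mm per year.
Length ≈ 0.95 × 6 = 5.7 mm.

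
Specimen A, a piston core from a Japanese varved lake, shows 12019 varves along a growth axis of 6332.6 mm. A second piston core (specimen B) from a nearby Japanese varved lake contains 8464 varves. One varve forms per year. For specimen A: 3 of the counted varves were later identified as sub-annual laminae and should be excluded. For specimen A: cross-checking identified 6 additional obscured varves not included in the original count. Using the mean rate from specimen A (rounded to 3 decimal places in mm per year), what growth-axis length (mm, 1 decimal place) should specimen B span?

4460.5 mm

Specimen A: after corrections the count is 12019 − 3 + 6 = 12022 varves.
A: Mean rate = 6332.6 mm / 12022 years ≈ 0.527 mm/yr.
Length of B = 0.527 × 8464 = 4460.5 mm.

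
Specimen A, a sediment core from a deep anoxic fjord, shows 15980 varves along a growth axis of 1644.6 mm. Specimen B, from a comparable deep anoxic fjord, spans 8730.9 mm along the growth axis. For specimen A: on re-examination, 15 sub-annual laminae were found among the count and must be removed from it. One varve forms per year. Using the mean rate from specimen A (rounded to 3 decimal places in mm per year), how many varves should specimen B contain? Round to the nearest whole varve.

Specimen A: after corrections the count is 15980 − 15 = 15965 varves.
A: Mean rate = 1644.6 mm / 15965 years ≈ 0.103 mm/yr.
Specimen B: 8730.9 mm / 0.103 mm per year = 84766.02 years ≈ 84766 varves.

84766 varves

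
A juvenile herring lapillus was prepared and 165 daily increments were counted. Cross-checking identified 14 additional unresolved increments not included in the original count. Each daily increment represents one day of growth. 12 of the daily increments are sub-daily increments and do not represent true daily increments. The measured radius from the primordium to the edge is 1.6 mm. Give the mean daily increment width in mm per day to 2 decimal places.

Adjusted count: 165 − 12 + 14 = 167 daily increments.
Extension rate ≈ 1.6 / 167 = 0.01 mm per day.

0.01 mm per day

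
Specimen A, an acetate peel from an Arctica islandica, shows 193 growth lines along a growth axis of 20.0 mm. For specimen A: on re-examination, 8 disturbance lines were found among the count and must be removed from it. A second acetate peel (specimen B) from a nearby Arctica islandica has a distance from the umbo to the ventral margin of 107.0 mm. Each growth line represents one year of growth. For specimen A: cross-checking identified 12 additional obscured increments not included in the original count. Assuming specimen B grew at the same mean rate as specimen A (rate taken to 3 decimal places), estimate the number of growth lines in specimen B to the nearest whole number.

Specimen A: correcting the raw count gives 193 − 8 + 12 = 197 true growth lines.
A: Extension rate ≈ 20.0 / 197 = 0.102 mm/year.
For B, 107.0 / 0.102 = 1049.02 years ≈ 1049 growth lines.

1049 growth lines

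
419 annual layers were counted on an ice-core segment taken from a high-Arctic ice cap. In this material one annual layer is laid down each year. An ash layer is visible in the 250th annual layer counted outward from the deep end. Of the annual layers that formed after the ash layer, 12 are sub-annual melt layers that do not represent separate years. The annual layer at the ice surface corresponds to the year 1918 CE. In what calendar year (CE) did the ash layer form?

Between annual layer 250 and the ice surface there are 419 − 250 = 169 annual layers.
Removing the 12 false annual layers leaves 169 − 12 = 157 true annual layers beyond the ash layer.
Counting back 157 years from 1918 CE places the ash layer in 1918 − 157 = 1761 CE.

1761 CE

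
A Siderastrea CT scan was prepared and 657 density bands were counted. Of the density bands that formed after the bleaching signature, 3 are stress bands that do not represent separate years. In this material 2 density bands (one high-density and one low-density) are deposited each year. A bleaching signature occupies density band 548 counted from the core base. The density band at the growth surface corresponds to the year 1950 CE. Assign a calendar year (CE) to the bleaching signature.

657 − 548 = 109 density bands lie beyond the bleaching signature toward the growth surface.
Excluding 3 false density bands: 109 − 3 = 106.
106 density bands at 2 per year is 106 / 2 = 53 years.
1950 − 53 = 1897 CE.

1897 CE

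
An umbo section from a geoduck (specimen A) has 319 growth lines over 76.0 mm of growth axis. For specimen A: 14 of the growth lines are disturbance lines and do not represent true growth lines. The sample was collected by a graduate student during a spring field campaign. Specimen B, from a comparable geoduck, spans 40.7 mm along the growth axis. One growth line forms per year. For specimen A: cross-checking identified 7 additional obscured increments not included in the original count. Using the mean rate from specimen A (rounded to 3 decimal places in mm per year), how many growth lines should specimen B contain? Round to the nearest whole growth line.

167 growth lines

Specimen A: after corrections the count is 319 − 14 + 7 = 312 growth lines.
A: Mean rate = 76.0 mm / 312 years ≈ 0.244 mm per year.
Specimen B: 40.7 mm / 0.244 mm per year = 166.80 years ≈ 167 growth lines.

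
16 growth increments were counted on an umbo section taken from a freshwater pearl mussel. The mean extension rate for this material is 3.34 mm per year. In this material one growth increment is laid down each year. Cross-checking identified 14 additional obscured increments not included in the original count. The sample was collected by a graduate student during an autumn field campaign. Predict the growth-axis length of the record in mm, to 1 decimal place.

100.2 mm

After corrections the count is 16 + 14 = 30 growth increments.
Length ≈ 3.34 × 30 = 100.2 mm.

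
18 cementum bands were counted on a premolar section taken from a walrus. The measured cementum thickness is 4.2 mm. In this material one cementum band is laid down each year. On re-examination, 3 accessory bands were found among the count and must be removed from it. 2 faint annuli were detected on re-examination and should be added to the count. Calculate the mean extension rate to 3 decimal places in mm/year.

Adjusted count: 18 − 3 + 2 = 17 cementum bands.
4.2 mm over 17 years gives 4.2 / 17 ≈ 0.247 mm/year.

0.247 mm/year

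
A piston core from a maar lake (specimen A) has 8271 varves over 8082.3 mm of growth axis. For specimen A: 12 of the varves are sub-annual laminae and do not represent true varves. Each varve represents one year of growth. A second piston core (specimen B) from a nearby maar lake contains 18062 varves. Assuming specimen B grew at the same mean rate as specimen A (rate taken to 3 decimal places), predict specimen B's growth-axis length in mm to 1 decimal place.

17682.7 mm

Specimen A: correcting the raw count gives 8271 − 12 = 8259 true varves.
A: 8082.3 mm over 8259 years gives 8082.3 / 8259 ≈ 0.979 mm/year.
Length of B = 0.979 × 18062 = 17682.7 mm.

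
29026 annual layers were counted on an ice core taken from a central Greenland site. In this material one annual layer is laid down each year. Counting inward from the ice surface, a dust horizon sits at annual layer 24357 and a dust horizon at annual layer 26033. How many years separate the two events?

Separation: 26033 − 24357 = 1676 annual layers.
At one annual layer per year, 1676 years elapsed between them.

1676 yr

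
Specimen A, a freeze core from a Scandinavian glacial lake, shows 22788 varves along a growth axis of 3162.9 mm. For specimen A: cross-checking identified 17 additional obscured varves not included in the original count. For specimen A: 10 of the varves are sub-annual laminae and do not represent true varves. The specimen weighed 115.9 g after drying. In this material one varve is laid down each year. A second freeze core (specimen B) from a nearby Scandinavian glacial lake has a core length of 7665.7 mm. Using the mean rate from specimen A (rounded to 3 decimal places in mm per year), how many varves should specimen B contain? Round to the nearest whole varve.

55149 varves

Specimen A: correcting the raw count gives 22788 − 10 + 17 = 22795 true varves.
A: 3162.9 mm over 22795 years gives 3162.9 / 22795 ≈ 0.139 mm/year.
Specimen B: 7665.7 mm / 0.139 mm per year = 55148.92 years ≈ 55149 varves.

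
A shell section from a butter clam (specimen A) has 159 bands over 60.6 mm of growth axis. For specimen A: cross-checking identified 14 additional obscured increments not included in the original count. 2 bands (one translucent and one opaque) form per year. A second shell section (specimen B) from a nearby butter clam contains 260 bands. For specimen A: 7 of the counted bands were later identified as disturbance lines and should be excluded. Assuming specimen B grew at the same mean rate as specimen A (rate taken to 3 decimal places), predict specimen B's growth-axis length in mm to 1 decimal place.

94.9 mm

Specimen A: true band count = 159 − 7 + 14 = 166.
Specimen A: with 2 bands per year, 166 / 2 = 83 years.
A: 60.6 mm over 83 years gives 60.6 / 83 ≈ 0.730 mm per year.
Specimen B: 260 bands at 2 per year is 260 / 2 = 130 years. B's length ≈ 0.730 × 130 = 94.9 mm.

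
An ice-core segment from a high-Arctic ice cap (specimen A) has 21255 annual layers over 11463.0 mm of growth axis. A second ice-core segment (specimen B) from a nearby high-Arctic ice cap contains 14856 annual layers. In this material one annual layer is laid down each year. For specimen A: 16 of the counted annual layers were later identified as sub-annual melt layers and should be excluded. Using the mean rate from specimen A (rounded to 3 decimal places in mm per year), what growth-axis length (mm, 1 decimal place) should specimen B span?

Specimen A: correcting the raw count gives 21255 − 16 = 21239 true annual layers.
A: Extension rate ≈ 11463.0 / 21239 = 0.540 mm/year.
For B, 0.540 mm/year × 14856 years = 8022.2 mm.

8022.2 mm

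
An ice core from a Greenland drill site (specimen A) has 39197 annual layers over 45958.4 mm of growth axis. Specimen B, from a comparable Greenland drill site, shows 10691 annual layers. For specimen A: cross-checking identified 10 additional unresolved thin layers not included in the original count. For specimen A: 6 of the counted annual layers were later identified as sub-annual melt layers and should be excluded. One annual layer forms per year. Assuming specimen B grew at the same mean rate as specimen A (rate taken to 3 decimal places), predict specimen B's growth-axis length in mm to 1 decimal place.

12529.9 mm

Specimen A: after corrections the count is 39197 − 6 + 10 = 39201 annual layers.
A: Extension rate ≈ 45958.4 / 39201 = 1.172 mm/yr.
For B, 1.172 mm/year × 10691 years = 12529.9 mm.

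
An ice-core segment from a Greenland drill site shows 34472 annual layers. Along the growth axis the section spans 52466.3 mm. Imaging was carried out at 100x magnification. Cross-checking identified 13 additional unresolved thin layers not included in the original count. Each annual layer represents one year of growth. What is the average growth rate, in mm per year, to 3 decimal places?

Correcting the raw count gives 34472 + 13 = 34485 true annual layers.
Mean rate = 52466.3 mm / 34485 years ≈ 1.521 mm per year.

1.521 mm per year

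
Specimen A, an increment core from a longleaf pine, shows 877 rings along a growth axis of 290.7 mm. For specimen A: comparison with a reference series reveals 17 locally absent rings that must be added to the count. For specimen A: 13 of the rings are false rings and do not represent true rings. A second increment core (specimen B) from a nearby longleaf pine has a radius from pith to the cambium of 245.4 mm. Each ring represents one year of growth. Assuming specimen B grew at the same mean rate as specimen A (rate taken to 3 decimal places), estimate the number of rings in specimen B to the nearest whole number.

744 rings

Specimen A: after corrections the count is 877 − 13 + 17 = 881 rings.
A: Extension rate ≈ 290.7 / 881 = 0.330 mm/yr.
For B, 245.4 / 0.330 = 743.64 years ≈ 744 rings.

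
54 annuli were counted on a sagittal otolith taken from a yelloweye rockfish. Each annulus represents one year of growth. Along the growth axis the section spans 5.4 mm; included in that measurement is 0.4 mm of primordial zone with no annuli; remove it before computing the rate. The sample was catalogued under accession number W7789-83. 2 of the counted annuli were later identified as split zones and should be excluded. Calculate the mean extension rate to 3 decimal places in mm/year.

0.096 mm/year

After corrections the count is 54 − 2 = 52 annuli.
The growth record spans 5.4 − 0.4 = 5.0 mm.
Mean rate = 5.0 mm / 52 years ≈ 0.096 mm/year.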